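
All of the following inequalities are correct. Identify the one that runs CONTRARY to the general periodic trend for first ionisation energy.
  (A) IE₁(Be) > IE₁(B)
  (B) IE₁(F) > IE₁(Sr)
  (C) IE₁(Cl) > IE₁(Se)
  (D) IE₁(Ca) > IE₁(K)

(A)

The general trend: first ionisation energy increases across a period and decreases down a group.
(A) Be (period 2, group 2) vs B (period 2, group 13): the stated order contradicts the simple trend.
(B) F (period 2, group 17) vs Sr (period 5, group 2): the stated order agrees with the simple trend.
(C) Cl (period 3, group 17) vs Se (period 4, group 16): the stated order agrees with the simple trend.
(D) Ca (period 4, group 2) vs K (period 4, group 1): the stated order agrees with the simple trend.
The exception is (A): removing B's lone 2p electron is easier than breaking Be's filled 2s².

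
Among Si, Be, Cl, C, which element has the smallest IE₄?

Si

After 3 electrons have been removed, what remains? Si³⁺ still has 1 valence electron; Be³⁺ is already 1 electron into the core; Cl³⁺ still has 4 valence electrons; C³⁺ still has 1 valence electron.
Core electrons are held far more tightly than valence electrons, so Be tops the IE_4 order.
Valence configurations: Si³⁺ [Ne]3s¹, Cl³⁺ [Ne]3s²3p², C³⁺ [He]2s¹.
Approximate IE_4 values (kJ/mol): Si 4356, Be 21007, Cl 5159, C 6223.
Hence IE_4: Si < Cl < C < Be.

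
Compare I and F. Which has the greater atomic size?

F is in period 2, group 17; I is in period 5, group 17.
Atomic radius shrinks across a period as nuclear charge pulls the same shell inward, and grows down a group as new shells are added.
All are in group 17, so atomic radius increases down the group.
So I has the greater atomic size (I > F).

I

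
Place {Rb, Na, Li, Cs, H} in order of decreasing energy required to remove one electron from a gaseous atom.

H, Li, Na, Rb, Cs

H is in period 1, group 1; Li is in period 2, group 1; Na is in period 3, group 1; Rb is in period 5, group 1; Cs is in period 6, group 1.
Removing the outermost electron gets harder across a period and easier down a group.
All are in group 1, so first ionization energy increases up the group.
So from highest to lowest: H > Li > Na > Rb > Cs.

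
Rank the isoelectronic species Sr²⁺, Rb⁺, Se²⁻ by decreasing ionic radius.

Se²⁻ > Rb⁺ > Sr²⁺

All of these have 36 electrons, so size is governed by nuclear charge alone: the more protons, the stronger the pull on the same electron cloud, and the smaller the ion.
Nuclear charges: Sr²⁺ (Z=38), Rb⁺ (Z=37), Se²⁻ (Z=34).
Largest to smallest: Se²⁻ > Rb⁺ > Sr²⁺.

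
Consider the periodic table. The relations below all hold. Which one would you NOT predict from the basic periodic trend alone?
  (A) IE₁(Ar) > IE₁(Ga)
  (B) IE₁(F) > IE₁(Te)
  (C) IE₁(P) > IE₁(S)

(C)

The general trend: IE₁ increases across a period and decreases down a group.
(A) Ar (period 3, group 18) vs Ga (period 4, group 13): the stated order agrees with the simple trend.
(B) F (period 2, group 17) vs Te (period 5, group 16): the stated order agrees with the simple trend.
(C) P (period 3, group 15) vs S (period 3, group 16): the stated order contradicts the simple trend.
The exception is (C): S (3p⁴) ionizes more easily than half-filled P (3p³) because the paired 3p electron in S is pushed out by e⁻–e⁻ repulsion.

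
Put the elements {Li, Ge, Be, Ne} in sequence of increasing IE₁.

Li < Ge < Be < Ne

Li is in period 2, group 1; Be is in period 2, group 2; Ne is in period 2, group 18; Ge is in period 4, group 14.
First ionization energy rises across a period (greater Z_eff holds electrons more tightly) and falls down a group (valence electrons are farther from the nucleus).
These span different periods and groups, so the two trends combine.
Ge > Li: period and group pull opposite ways; the across-period shift dominates (762 vs 520 kJ/mol).
Be > Ge: the two effects oppose for this pair; the down-group effect wins (900 vs 762 kJ/mol).
Ne > Be: Ne lies to the right of Be in period 2, so the across-period effect alone puts Ne higher.
Tabulated first ionization energy (kJ/mol): Li 520, Be 900, Ne 2081, Ge 762.
So from lowest to highest: Li < Ge < Be < Ne.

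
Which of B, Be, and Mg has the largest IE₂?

B

After 1 electron has been removed, what remains? B⁺ still has 2 valence electrons; Be⁺ still has 1 valence electron; Mg⁺ still has 1 valence electron.
All are still removing valence electrons, so compare the +1 ions as you would atoms: IE_2 generally rises across a period (higher Z_eff) and falls down a group (larger shell), subject to the usual subshell exceptions.
Valence configurations: B⁺ [He]2s², Be⁺ [He]2s¹, Mg⁺ [Ne]3s¹.
Approximate IE_2 values (kJ/mol): B 2427, Be 1757, Mg 1451.
Putting it together, IE_2: Mg < Be < B.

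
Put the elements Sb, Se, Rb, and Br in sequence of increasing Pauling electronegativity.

Rb, Sb, Se, Br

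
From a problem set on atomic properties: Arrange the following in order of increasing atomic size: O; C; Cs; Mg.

O < C < Mg < Cs

Moving right in a period, electrons are added to the same shell under a stronger nuclear pull, so atoms get smaller; moving down, a new shell is opened and atoms get larger.
Here both period and group differ, so the two effects have to be weighed against each other.
C > O: both are in period 2; the period trend gives C the larger value.
Mg > C: relative to C, both the across-period and down-group shifts push Mg's atomic radius up.
Cs > Mg: relative to Mg, both the across-period and down-group shifts push Cs's atomic radius up.
Tabulated atomic radius (pm): C 75, O 63, Mg 139, Cs 232.
So from smallest to largest: O < C < Mg < Cs.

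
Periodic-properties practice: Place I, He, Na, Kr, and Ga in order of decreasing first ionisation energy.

He > Kr > I > Ga > Na

Across a period the outer electron is held more tightly (higher IE₁); down a group it sits in a higher shell, more shielded, and comes off more easily.
These span different periods and groups, so the two trends combine.
Ga > Na: period and group pull opposite ways; the across-period shift dominates (579 vs 496 kJ/mol).
I > Ga: the two effects oppose for this pair; the across-period effect wins (1008 vs 579 kJ/mol).
Kr > I: both effects reinforce here, so Kr is clearly the higher of the two.
He > Kr: they share group 18; the group trend gives He the larger value.
Approximate values (kJ/mol): He 2372, Na 496, Ga 579, Kr 1351, I 1008.
So from highest to lowest: He > Kr > I > Ga > Na.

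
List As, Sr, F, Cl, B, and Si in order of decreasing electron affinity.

Cl, F, Si, As, B, Sr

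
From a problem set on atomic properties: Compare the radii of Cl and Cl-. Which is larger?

Cl-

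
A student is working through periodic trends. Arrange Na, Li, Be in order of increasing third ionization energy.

Na < Li < Be

IE_3 is the cost of taking one more electron from the +2 cation: Na²⁺ is already 1 electron into the core; Li²⁺ is already 1 electron into the core; Be²⁺ is the bare [He] core.
All of these are removing an electron from a noble-gas core or deeper; the smaller core (lower principal quantum number) is held far more tightly, and within a period the higher nuclear charge binds the same core more tightly.
Approximate IE_3 values (kJ/mol): Na 6910, Li 11815, Be 14849.
So the third ionization energies run Na < Li < Be.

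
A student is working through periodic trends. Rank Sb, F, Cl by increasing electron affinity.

Sb, F, Cl

Electron affinity generally becomes more exothermic across a period toward the halogens and less exothermic down a group.
These span different periods and groups, so the two trends combine.
F > Sb: both effects reinforce here, so F is clearly the higher of the two.
Cl > F: this pair runs against the simple trend — see the exception note.
Note the exception: Cl has a higher electron affinity than F, contrary to the simple trend — F's small 2p subshell makes the incoming electron feel strong e⁻–e⁻ repulsion, so Cl actually releases more energy on gaining an electron.
Tabulated electron affinity (kJ/mol): F 328, Cl 349, Sb 103.
So from lowest to highest: Sb < F < Cl.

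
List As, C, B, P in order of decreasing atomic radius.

B is in period 2, group 13; C is in period 2, group 14; P is in period 3, group 15; As is in period 4, group 15.
Moving right in a period, electrons are added to the same shell under a stronger nuclear pull, so atoms get smaller; moving down, a new shell is opened and atoms get larger.
Neither a single period nor a single group — weigh both effects.
B > C: B lies to the left of C in period 2, so the across-period effect alone puts B larger.
P > B: the two effects oppose for this pair; the down-group effect wins (111 vs 85 pm).
As > P: they share group 15; the group trend gives As the larger value.
Tabulated atomic radius (pm): B 85, C 75, P 111, As 121.
So from largest to smallest: As > P > B > C.

As > P > B > C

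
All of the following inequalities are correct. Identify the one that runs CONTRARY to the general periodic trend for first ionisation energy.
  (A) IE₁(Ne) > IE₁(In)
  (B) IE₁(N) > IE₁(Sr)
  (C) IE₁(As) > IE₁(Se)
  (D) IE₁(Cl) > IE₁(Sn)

(C)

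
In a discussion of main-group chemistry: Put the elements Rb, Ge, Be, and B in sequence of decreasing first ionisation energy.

Be > B > Ge > Rb

Be is in period 2, group 2; B is in period 2, group 13; Ge is in period 4, group 14; Rb is in period 5, group 1.
Across a period the outer electron is held more tightly (higher IE₁); down a group it sits in a higher shell, more shielded, and comes off more easily.
These span different periods and groups, so the two trends combine.
Ge > Rb: both effects reinforce here, so Ge is clearly the higher of the two.
B > Ge: the two effects oppose for this pair; the down-group effect wins (801 vs 762 kJ/mol).
Be > B: this pair runs against the simple trend — see the exception note.
Note the exception: Be has a higher first ionization energy than B, contrary to the simple trend — removing B's lone 2p electron is easier than breaking Be's filled 2s².
For reference (kJ/mol): Be 900, B 801, Ge 762, Rb 403.
So from highest to lowest: Be > B > Ge > Rb.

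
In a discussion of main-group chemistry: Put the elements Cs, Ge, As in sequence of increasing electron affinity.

Cs, As, Ge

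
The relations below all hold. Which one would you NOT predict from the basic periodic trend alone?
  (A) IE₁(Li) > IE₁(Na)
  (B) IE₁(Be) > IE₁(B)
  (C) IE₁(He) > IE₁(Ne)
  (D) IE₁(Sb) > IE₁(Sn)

The general trend: first ionisation energy increases across a period and decreases down a group.
(A) Li (period 2, group 1) vs Na (period 3, group 1): the stated order agrees with the simple trend.
(B) Be (period 2, group 2) vs B (period 2, group 13): the stated order contradicts the simple trend.
(C) He (period 1, group 18) vs Ne (period 2, group 18): the stated order agrees with the simple trend.
(D) Sb (period 5, group 15) vs Sn (period 5, group 14): the stated order agrees with the simple trend.
The exception is (B): removing B's lone 2p electron is easier than breaking Be's filled 2s².

(B)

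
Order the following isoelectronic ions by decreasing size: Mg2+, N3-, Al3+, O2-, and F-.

All of these have 10 electrons, so size is governed by nuclear charge alone: the more protons, the stronger the pull on the same electron cloud, and the smaller the ion.
Nuclear charges: Al3+ (Z=13), Mg2+ (Z=12), F- (Z=9), O2- (Z=8), N3- (Z=7).
Largest to smallest: N3- > O2- > F- > Mg2+ > Al3+.

N3- > O2- > F- > Mg2+ > Al3+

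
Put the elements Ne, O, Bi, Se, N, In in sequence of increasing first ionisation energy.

In < Bi < Se < O < N < Ne

N is in period 2, group 15; O is in period 2, group 16; Ne is in period 2, group 18; Se is in period 4, group 16; In is in period 5, group 13; Bi is in period 6, group 15.
Removing the outermost electron gets harder across a period and easier down a group.
Here both period and group differ, so the two effects have to be weighed against each other.
Bi > In: the two effects oppose for this pair; the across-period effect wins (703 vs 558 kJ/mol).
Se > Bi: both effects reinforce here, so Se is clearly the higher of the two.
O > Se: O sits above Se in group 16, so the down-group effect alone puts O higher.
N > O: this pair runs against the simple trend — see the exception note.
Ne > N: both are in period 2; the period trend gives Ne the larger value.
Note the exception: N has a higher first ionization energy than O, contrary to the simple trend — pairing an electron in O's 2p⁴ costs repulsion energy, so O ionizes more easily than half-filled N (2p³).
For reference (kJ/mol): N 1402, O 1314, Ne 2081, Se 941, In 558, Bi 703.
So from lowest to highest: In < Bi < Se < O < N < Ne.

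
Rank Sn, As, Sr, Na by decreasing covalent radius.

Na is in period 3, group 1; As is in period 4, group 15; Sr is in period 5, group 2; Sn is in period 5, group 14.
Across a period the added protons contract the valence shell; down a group each new principal shell makes the atom larger.
Here both period and group differ, so the two effects have to be weighed against each other.
Sn > As: relative to As, both the across-period and down-group shifts push Sn's atomic radius up.
Na > Sn: period and group pull opposite ways; the across-period shift dominates (155 vs 140 pm).
Sr > Na: period and group pull opposite ways; the down-group shift dominates (185 vs 155 pm).
For reference (pm): Na 155, As 121, Sr 185, Sn 140.
So from largest to smallest: Sr > Na > Sn > As.

Sr, Na, Sn, As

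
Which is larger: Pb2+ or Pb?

Forming Pb2+ removes 2 electrons from Pb. Fewer electrons for the same nuclear charge means less shielding and a higher Z_eff on the remaining electrons.
A cation is smaller than its parent atom: Pb2+ < Pb.

Pb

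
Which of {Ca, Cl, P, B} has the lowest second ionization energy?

Ca

The second ionization energy removes an electron from the +1 ion. For each element: Ca⁺ still has 1 valence electron; Cl⁺ still has 6 valence electrons; P⁺ still has 4 valence electrons; B⁺ still has 2 valence electrons.
All are still removing valence electrons, so compare the +1 ions as you would atoms: IE_2 generally rises across a period (higher Z_eff) and falls down a group (larger shell), subject to the usual subshell exceptions.
Valence configurations: Ca⁺ [Ar]4s¹, Cl⁺ [Ne]3s²3p⁴, P⁺ [Ne]3s²3p², B⁺ [He]2s².
Tabulated IE_2 (kJ/mol): Ca 1145, Cl 2298, P 1907, B 2427.
Putting it together, IE_2: Ca < P < Cl < B.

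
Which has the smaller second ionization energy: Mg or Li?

Mg

The second ionization energy removes an electron from the +1 ion. For each element: Mg⁺ still has 1 valence electron; Li⁺ is the bare [He] core.
Breaking into a closed-shell core is much more expensive than removing a leftover valence electron — Li has the largest IE_2 here.
Approximate IE_2 values (kJ/mol): Mg 1451, Li 7298.
So the second ionization energies run Mg < Li.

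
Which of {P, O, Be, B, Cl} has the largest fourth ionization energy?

B

The fourth ionization energy removes an electron from the +3 ion. For each element: P³⁺ still has 2 valence electrons; O³⁺ still has 3 valence electrons; Be³⁺ is already 1 electron into the core; B³⁺ is the bare [He] core; Cl³⁺ still has 4 valence electrons.
Breaking into a closed-shell core is much more expensive than removing a leftover valence electron — Be and B have the largest IE_4 here.
Valence configurations: P³⁺ [Ne]3s², O³⁺ [He]2s²2p¹, Cl³⁺ [Ne]3s²3p².
The numbers (kJ/mol): P 4964, O 7469, Be 21007, B 25026, Cl 5159.
Putting it together, IE_4: P < Cl < O < Be < B.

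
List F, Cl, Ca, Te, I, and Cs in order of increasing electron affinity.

Ca, Cs, Te, I, F, Cl

F is in period 2, group 17; Cl is in period 3, group 17; Ca is in period 4, group 2; Te is in period 5, group 16; I is in period 5, group 17; Cs is in period 6, group 1.
Electron affinity generally becomes more exothermic across a period toward the halogens and less exothermic down a group.
These span different periods and groups, so the two trends combine.
Cs > Ca: this pair runs against the simple trend — see the exception note.
Te > Cs: relative to Cs, both the across-period and down-group shifts push Te's electron affinity up.
I > Te: both are in period 5; the period trend gives I the larger value.
F > I: F sits above I in group 17, so the down-group effect alone puts F higher.
Cl > F: this pair runs against the simple trend — see the exception note.
Note the exception: Cs has a higher electron affinity than Ca, contrary to the simple trend — adding an electron to Ca (ns²) has to open a new, higher-energy np subshell, which is unfavourable.
Note the exception: Cl has a higher electron affinity than F, contrary to the simple trend — F's small 2p subshell makes the incoming electron feel strong e⁻–e⁻ repulsion, so Cl actually releases more energy on gaining an electron.
Approximate values (kJ/mol): F 328, Cl 349, Ca 2, Te 190, I 295, Cs 46.
So from lowest to highest: Ca < Cs < Te < I < F < Cl.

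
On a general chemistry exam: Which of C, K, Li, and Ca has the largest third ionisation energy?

Consider each +2 ion: C²⁺ still has 2 valence electrons; K²⁺ is already 1 electron into the core; Li²⁺ is already 1 electron into the core; Ca²⁺ is the bare [Ar] core.
Usually core removal costs more than valence removal, but here the competition is close: a tightly held n=2 valence electron can cost more to remove than an n=3 core electron, so the actual values have to decide it.
Tabulated IE_3 (kJ/mol): C 4620, K 4420, Li 11815, Ca 4912.
So the third ionization energies run K < C < Ca < Li.

Li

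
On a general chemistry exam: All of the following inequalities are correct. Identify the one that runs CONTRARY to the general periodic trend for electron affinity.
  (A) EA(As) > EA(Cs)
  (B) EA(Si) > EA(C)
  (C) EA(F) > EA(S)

(B)

The general trend: electron affinity increases across a period and decreases down a group.
(A) As (period 4, group 15) vs Cs (period 6, group 1): the stated order agrees with the simple trend.
(B) Si (period 3, group 14) vs C (period 2, group 14): the stated order contradicts the simple trend.
(C) F (period 2, group 17) vs S (period 3, group 16): the stated order agrees with the simple trend.
The exception is (B): Si's larger, more diffuse 3p orbitals accept an added electron slightly more readily than C's compact 2p.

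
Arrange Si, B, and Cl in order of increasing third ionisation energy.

Si, B, Cl

After 2 electrons have been removed, what remains? Si²⁺ still has 2 valence electrons; B²⁺ still has 1 valence electron; Cl²⁺ still has 5 valence electrons.
All are still removing valence electrons, so compare the +2 ions as you would atoms: IE_3 generally rises across a period (higher Z_eff) and falls down a group (larger shell), subject to the usual subshell exceptions.
Valence configurations: Si²⁺ [Ne]3s², B²⁺ [He]2s¹, Cl²⁺ [Ne]3s²3p³.
The numbers (kJ/mol): Si 3232, B 3660, Cl 3822.
Putting it together, IE_3: Si < B < Cl.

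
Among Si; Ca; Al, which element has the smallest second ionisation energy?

Ca

The second ionization energy removes an electron from the +1 ion. For each element: Si⁺ still has 3 valence electrons; Ca⁺ still has 1 valence electron; Al⁺ still has 2 valence electrons.
All are still removing valence electrons, so compare the +1 ions as you would atoms: IE_2 generally rises across a period (higher Z_eff) and falls down a group (larger shell), subject to the usual subshell exceptions.
Valence configurations: Si⁺ [Ne]3s²3p¹, Ca⁺ [Ar]4s¹, Al⁺ [Ne]3s².
Si⁺ loses a lone 3p electron whereas Al⁺ must break into a filled 3s² pair, so IE_2(Al) > IE_2(Si) even though Si has the higher nuclear charge.
Approximate IE_2 values (kJ/mol): Si 1577, Ca 1145, Al 1817.
Hence IE_2: Ca < Si < Al.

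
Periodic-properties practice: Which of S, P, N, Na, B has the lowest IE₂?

Consider each +1 ion: S⁺ still has 5 valence electrons; P⁺ still has 4 valence electrons; N⁺ still has 4 valence electrons; Na⁺ is the bare [Ne] core; B⁺ still has 2 valence electrons.
Core electrons are held far more tightly than valence electrons, so Na tops the IE_2 order.
Valence configurations: S⁺ [Ne]3s²3p³, P⁺ [Ne]3s²3p², N⁺ [He]2s²2p², B⁺ [He]2s².
The numbers (kJ/mol): S 2252, P 1907, N 2856, Na 4562, B 2427.
Putting it together, IE_2: P < S < B < N < Na.

P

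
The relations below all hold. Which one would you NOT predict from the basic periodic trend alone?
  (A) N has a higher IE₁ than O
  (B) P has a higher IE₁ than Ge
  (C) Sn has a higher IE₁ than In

The general trend: IE₁ increases across a period and decreases down a group.
(A) N (period 2, group 15) vs O (period 2, group 16): the stated order contradicts the simple trend.
(B) P (period 3, group 15) vs Ge (period 4, group 14): the stated order agrees with the simple trend.
(C) Sn (period 5, group 14) vs In (period 5, group 13): the stated order agrees with the simple trend.
The exception is (A): pairing an electron in O's 2p⁴ costs repulsion energy, so O ionizes more easily than half-filled N (2p³).

(A)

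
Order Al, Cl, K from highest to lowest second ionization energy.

K, Cl, Al

Consider each +1 ion: Al⁺ still has 2 valence electrons; Cl⁺ still has 6 valence electrons; K⁺ is the bare [Ar] core.
Pulling an electron out of a noble-gas core costs far more than removing a remaining valence electron, so K sits at the high end of IE_2.
Valence configurations: Al⁺ [Ne]3s², Cl⁺ [Ne]3s²3p⁴.
Tabulated IE_2 (kJ/mol): Al 1817, Cl 2298, K 3052.
Overall IE_2 order: Al < Cl < K.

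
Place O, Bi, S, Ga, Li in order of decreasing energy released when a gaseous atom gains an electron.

S > O > Bi > Li > Ga

EA tends to increase across a period and decrease down a group, though the pattern is less regular than for IE or radius.
Neither a single period nor a single group — weigh both effects.
Li > Ga: period and group pull opposite ways; the down-group shift dominates (60 vs 29 kJ/mol).
Bi > Li: the two effects oppose for this pair; the across-period effect wins (91 vs 60 kJ/mol).
O > Bi: both effects reinforce here, so O is clearly the higher of the two.
S > O: this pair runs against the simple trend — see the exception note.
Note the exception: S has a higher electron affinity than O, contrary to the simple trend — the compact 2p subshell of O repels the added electron more than S's larger 3p does.
For reference (kJ/mol): Li 60, O 141, S 200, Ga 29, Bi 91.
So from highest to lowest: S > O > Bi > Li > Ga.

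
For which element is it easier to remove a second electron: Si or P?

Si

IE_2 is the cost of taking one more electron from the +1 cation: Si⁺ still has 3 valence electrons; P⁺ still has 4 valence electrons.
All are still removing valence electrons, so compare the +1 ions as you would atoms: IE_2 generally rises across a period (higher Z_eff) and falls down a group (larger shell), subject to the usual subshell exceptions.
Valence configurations: Si⁺ [Ne]3s²3p¹, P⁺ [Ne]3s²3p².
The numbers (kJ/mol): Si 1577, P 1907.
Overall IE_2 order: Si < P.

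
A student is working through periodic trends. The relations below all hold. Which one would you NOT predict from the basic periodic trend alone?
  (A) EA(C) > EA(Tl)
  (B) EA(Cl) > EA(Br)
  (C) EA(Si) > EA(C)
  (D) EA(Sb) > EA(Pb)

The general trend: electron affinity increases across a period and decreases down a group.
(A) C (period 2, group 14) vs Tl (period 6, group 13): the stated order agrees with the simple trend.
(B) Cl (period 3, group 17) vs Br (period 4, group 17): the stated order agrees with the simple trend.
(C) Si (period 3, group 14) vs C (period 2, group 14): the stated order contradicts the simple trend.
(D) Sb (period 5, group 15) vs Pb (period 6, group 14): the stated order agrees with the simple trend.
The exception is (C): Si's larger, more diffuse 3p orbitals accept an added electron slightly more readily than C's compact 2p.

(C)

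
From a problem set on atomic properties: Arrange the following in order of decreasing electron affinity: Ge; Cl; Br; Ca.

Cl is in period 3, group 17; Ca is in period 4, group 2; Ge is in period 4, group 14; Br is in period 4, group 17.
Electron affinity generally becomes more exothermic across a period toward the halogens and less exothermic down a group.
These span different periods and groups, so the two trends combine.
Ge > Ca: both are in period 4; the period trend gives Ge the larger value.
Br > Ge: Br lies to the right of Ge in period 4, so the across-period effect alone puts Br higher.
Cl > Br: they share group 17; the group trend gives Cl the larger value.
For reference (kJ/mol): Cl 349, Ca 2, Ge 119, Br 325.
So from highest to lowest: Cl > Br > Ge > Ca.

Cl > Br > Ge > Ca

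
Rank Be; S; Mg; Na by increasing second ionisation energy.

Mg < Be < S < Na

The second ionization energy removes an electron from the +1 ion. For each element: Be⁺ still has 1 valence electron; S⁺ still has 5 valence electrons; Mg⁺ still has 1 valence electron; Na⁺ is the bare [Ne] core.
Breaking into a closed-shell core is much more expensive than removing a leftover valence electron — Na has the largest IE_2 here.
Valence configurations: Be⁺ [He]2s¹, S⁺ [Ne]3s²3p³, Mg⁺ [Ne]3s¹.
Approximate IE_2 values (kJ/mol): Be 1757, S 2252, Mg 1451, Na 4562.
So the second ionization energies run Mg < Be < S < Na.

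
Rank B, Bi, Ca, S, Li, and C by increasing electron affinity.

Ca < B < Li < Bi < C < S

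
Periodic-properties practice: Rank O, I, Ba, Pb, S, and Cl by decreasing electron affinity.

Cl > I > S > O > Pb > Ba

O is in period 2, group 16; S is in period 3, group 16; Cl is in period 3, group 17; I is in period 5, group 17; Ba is in period 6, group 2; Pb is in period 6, group 14.
Electron affinity generally becomes more exothermic across a period toward the halogens and less exothermic down a group.
These span different periods and groups, so the two trends combine.
Pb > Ba: both are in period 6; the period trend gives Pb the larger value.
O > Pb: both effects reinforce here, so O is clearly the higher of the two.
S > O: this pair runs against the simple trend — see the exception note.
I > S: period and group pull opposite ways; the across-period shift dominates (295 vs 200 kJ/mol).
Cl > I: Cl sits above I in group 17, so the down-group effect alone puts Cl higher.
Note the exception: S has a higher electron affinity than O, contrary to the simple trend — the compact 2p subshell of O repels the added electron more than S's larger 3p does.
For reference (kJ/mol): O 141, S 200, Cl 349, I 295, Ba 14, Pb 35.
So from highest to lowest: Cl > I > S > O > Pb > Ba.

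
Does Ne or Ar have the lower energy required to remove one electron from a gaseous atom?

Across a period the outer electron is held more tightly (higher IE₁); down a group it sits in a higher shell, more shielded, and comes off more easily.
All are in group 18, so first ionization energy increases up the group.
So Ar has the lower energy required to remove one electron from a gaseous atom (Ar < Ne).

Ar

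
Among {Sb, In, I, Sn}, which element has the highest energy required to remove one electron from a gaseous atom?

I

In is in period 5, group 13; Sn is in period 5, group 14; Sb is in period 5, group 15; I is in period 5, group 17.
Removing the outermost electron gets harder across a period and easier down a group.
All lie in period 5, so first ionization energy increases left to right.
The highest energy required to remove one electron from a gaseous atom among these belongs to I.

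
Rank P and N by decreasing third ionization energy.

Consider each +2 ion: P²⁺ still has 3 valence electrons; N²⁺ still has 3 valence electrons.
All are still removing valence electrons, so compare the +2 ions as you would atoms: IE_3 generally rises across a period (higher Z_eff) and falls down a group (larger shell), subject to the usual subshell exceptions.
Valence configurations: P²⁺ [Ne]3s²3p¹, N²⁺ [He]2s²2p¹.
Tabulated IE_3 (kJ/mol): P 2914, N 4578.
Overall IE_3 order: P < N.

N > P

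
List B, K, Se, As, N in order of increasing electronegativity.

K < B < As < Se < N

Smaller atoms with higher effective nuclear charge are more electronegative.
Neither a single period nor a single group — weigh both effects.
B > K: both effects reinforce here, so B is clearly the higher of the two.
As > B: the two effects oppose for this pair; the across-period effect wins (2.18 vs 2.04).
Se > As: both are in period 4; the period trend gives Se the larger value.
N > Se: the two effects oppose for this pair; the down-group effect wins (3.04 vs 2.55).
For reference (Pauling): B 2.04, N 3.04, K 0.82, As 2.18, Se 2.55.
So from lowest to highest: K < B < As < Se < N.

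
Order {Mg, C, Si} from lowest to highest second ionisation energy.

The second ionization energy removes an electron from the +1 ion. For each element: Mg⁺ still has 1 valence electron; C⁺ still has 3 valence electrons; Si⁺ still has 3 valence electrons.
All are still removing valence electrons, so compare the +1 ions as you would atoms: IE_2 generally rises across a period (higher Z_eff) and falls down a group (larger shell), subject to the usual subshell exceptions.
Valence configurations: Mg⁺ [Ne]3s¹, C⁺ [He]2s²2p¹, Si⁺ [Ne]3s²3p¹.
Approximate IE_2 values (kJ/mol): Mg 1451, C 2353, Si 1577.
Putting it together, IE_2: Mg < Si < C.

Mg < Si < C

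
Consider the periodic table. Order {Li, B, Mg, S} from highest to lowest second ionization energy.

Li > B > S > Mg

IE_2 is the cost of taking one more electron from the +1 cation: Li⁺ is the bare [He] core; B⁺ still has 2 valence electrons; Mg⁺ still has 1 valence electron; S⁺ still has 5 valence electrons.
Pulling an electron out of a noble-gas core costs far more than removing a remaining valence electron, so Li sits at the high end of IE_2.
Valence configurations: B⁺ [He]2s², Mg⁺ [Ne]3s¹, S⁺ [Ne]3s²3p³.
Tabulated IE_2 (kJ/mol): Li 7298, B 2427, Mg 1451, S 2252.
Overall IE_2 order: Mg < S < B < Li.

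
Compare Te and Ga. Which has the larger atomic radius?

Te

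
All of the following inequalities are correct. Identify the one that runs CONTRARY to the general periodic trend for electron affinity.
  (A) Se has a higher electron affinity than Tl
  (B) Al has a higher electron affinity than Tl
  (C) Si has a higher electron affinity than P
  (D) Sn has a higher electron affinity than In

The general trend: electron affinity increases across a period and decreases down a group.
(A) Se (period 4, group 16) vs Tl (period 6, group 13): the stated order agrees with the simple trend.
(B) Al (period 3, group 13) vs Tl (period 6, group 13): the stated order agrees with the simple trend.
(C) Si (period 3, group 14) vs P (period 3, group 15): the stated order contradicts the simple trend.
(D) Sn (period 5, group 14) vs In (period 5, group 13): the stated order agrees with the simple trend.
The exception is (C): adding an electron to P's half-filled 3p³ is unfavourable, so Si (3p²) has the more exothermic EA.

(C)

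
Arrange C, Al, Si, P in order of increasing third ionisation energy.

After 2 electrons have been removed, what remains? C²⁺ still has 2 valence electrons; Al²⁺ still has 1 valence electron; Si²⁺ still has 2 valence electrons; P²⁺ still has 3 valence electrons.
All are still removing valence electrons, so compare the +2 ions as you would atoms: IE_3 generally rises across a period (higher Z_eff) and falls down a group (larger shell), subject to the usual subshell exceptions.
Valence configurations: C²⁺ [He]2s², Al²⁺ [Ne]3s¹, Si²⁺ [Ne]3s², P²⁺ [Ne]3s²3p¹.
P²⁺ loses a lone 3p electron whereas Si²⁺ must break into a filled 3s² pair, so IE_3(Si) > IE_3(P) even though P has the higher nuclear charge.
Tabulated IE_3 (kJ/mol): C 4620, Al 2745, Si 3232, P 2914.
Hence IE_3: Al < P < Si < C.

Al, P, Si, C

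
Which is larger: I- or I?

I-

Forming I- adds 1 electron to I. More electron–electron repulsion in the same shell, with unchanged nuclear charge, lets the cloud expand.
An anion is larger than its parent atom: I- > I.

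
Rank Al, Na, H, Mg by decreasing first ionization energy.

H is in period 1, group 1; Na is in period 3, group 1; Mg is in period 3, group 2; Al is in period 3, group 13.
IE₁ increases left→right with effective nuclear charge and decreases top→bottom as the valence shell moves farther out.
These span different periods and groups, so the two trends combine.
Al > Na: Al lies to the right of Na in period 3, so the across-period effect alone puts Al higher.
Mg > Al: this pair runs against the simple trend — see the exception note.
H > Mg: the two effects oppose for this pair; the down-group effect wins (1312 vs 738 kJ/mol).
Note the exception: Mg has a higher first ionization energy than Al, contrary to the simple trend — Al's single 3p electron is easier to remove than one from Mg's filled 3s².
For reference (kJ/mol): H 1312, Na 496, Mg 738, Al 578.
So from highest to lowest: H > Mg > Al > Na.

H > Mg > Al > Na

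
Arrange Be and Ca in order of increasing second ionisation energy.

Ca, Be

IE_2 is the cost of taking one more electron from the +1 cation: Be⁺ still has 1 valence electron; Ca⁺ still has 1 valence electron.
All are still removing valence electrons, so compare the +1 ions as you would atoms: IE_2 generally rises across a period (higher Z_eff) and falls down a group (larger shell), subject to the usual subshell exceptions.
Valence configurations: Be⁺ [He]2s¹, Ca⁺ [Ar]4s¹.
Tabulated IE_2 (kJ/mol): Be 1757, Ca 1145.
So the second ionization energies run Ca < Be.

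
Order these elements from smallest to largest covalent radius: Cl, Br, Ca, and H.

H, Cl, Br, Ca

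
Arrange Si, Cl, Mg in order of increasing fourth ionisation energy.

Si < Cl < Mg

After 3 electrons have been removed, what remains? Si³⁺ still has 1 valence electron; Cl³⁺ still has 4 valence electrons; Mg³⁺ is already 1 electron into the core.
Pulling an electron out of a noble-gas core costs far more than removing a remaining valence electron, so Mg sits at the high end of IE_4.
Valence configurations: Si³⁺ [Ne]3s¹, Cl³⁺ [Ne]3s²3p².
The numbers (kJ/mol): Si 4356, Cl 5159, Mg 10543.
So the fourth ionization energies run Si < Cl < Mg.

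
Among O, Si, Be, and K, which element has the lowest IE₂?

Si

IE_2 is the cost of taking one more electron from the +1 cation: O⁺ still has 5 valence electrons; Si⁺ still has 3 valence electrons; Be⁺ still has 1 valence electron; K⁺ is the bare [Ar] core.
Usually core removal costs more than valence removal, but here the competition is close: a tightly held n=2 valence electron can cost more to remove than an n=3 core electron, so the actual values have to decide it.
Valence configurations: O⁺ [He]2s²2p³, Si⁺ [Ne]3s²3p¹, Be⁺ [He]2s¹.
Approximate IE_2 values (kJ/mol): O 3388, Si 1577, Be 1757, K 3052.
So the second ionization energies run Si < Be < K < O.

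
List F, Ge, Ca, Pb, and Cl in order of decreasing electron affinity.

F is in period 2, group 17; Cl is in period 3, group 17; Ca is in period 4, group 2; Ge is in period 4, group 14; Pb is in period 6, group 14.
Atoms with high Z_eff and room in the valence shell (especially the halogens) have the most exothermic electron affinities.
Neither a single period nor a single group — weigh both effects.
Pb > Ca: the two effects oppose for this pair; the across-period effect wins (35 vs 2 kJ/mol).
Ge > Pb: Ge sits above Pb in group 14, so the down-group effect alone puts Ge higher.
F > Ge: relative to Ge, both the across-period and down-group shifts push F's electron affinity up.
Cl > F: this pair runs against the simple trend — see the exception note.
Note the exception: Cl has a higher electron affinity than F, contrary to the simple trend — F's small 2p subshell makes the incoming electron feel strong e⁻–e⁻ repulsion, so Cl actually releases more energy on gaining an electron.
Approximate values (kJ/mol): F 328, Cl 349, Ca 2, Ge 119, Pb 35.
So from highest to lowest: Cl > F > Ge > Pb > Ca.

Cl > F > Ge > Pb > Ca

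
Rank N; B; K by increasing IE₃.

B < K < N

After 2 electrons have been removed, what remains? N²⁺ still has 3 valence electrons; B²⁺ still has 1 valence electron; K²⁺ is already 1 electron into the core.
Usually core removal costs more than valence removal, but here the competition is close: a tightly held n=2 valence electron can cost more to remove than an n=3 core electron, so the actual values have to decide it.
Valence configurations: N²⁺ [He]2s²2p¹, B²⁺ [He]2s¹.
The numbers (kJ/mol): N 4578, B 3660, K 4420.
Overall IE_3 order: B < K < N.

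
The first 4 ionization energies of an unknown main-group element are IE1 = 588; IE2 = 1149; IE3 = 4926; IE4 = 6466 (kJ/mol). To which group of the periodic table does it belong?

Group 2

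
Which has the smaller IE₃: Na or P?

P

IE_3 is the cost of taking one more electron from the +2 cation: Na²⁺ is already 1 electron into the core; P²⁺ still has 3 valence electrons.
Breaking into a closed-shell core is much more expensive than removing a leftover valence electron — Na has the largest IE_3 here.
Tabulated IE_3 (kJ/mol): Na 6910, P 2914.
So the third ionization energies run P < Na.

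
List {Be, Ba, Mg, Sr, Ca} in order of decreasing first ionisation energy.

Be > Mg > Ca > Sr > Ba

Across a period the outer electron is held more tightly (higher IE₁); down a group it sits in a higher shell, more shielded, and comes off more easily.
All are in group 2, so first ionization energy increases up the group.
So from highest to lowest: Be > Mg > Ca > Sr > Ba.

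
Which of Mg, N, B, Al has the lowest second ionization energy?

Mg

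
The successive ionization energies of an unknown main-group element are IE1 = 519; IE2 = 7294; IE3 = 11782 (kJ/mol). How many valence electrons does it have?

1

Look for the largest jump between consecutive ionization energies: IE2/IE1 ≈ 14.1, far larger than any earlier ratio.
That jump marks the point where a core electron is being removed. So the atom has 1 valence electron.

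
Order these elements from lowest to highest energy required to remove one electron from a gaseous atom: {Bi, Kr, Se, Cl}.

Cl is in period 3, group 17; Se is in period 4, group 16; Kr is in period 4, group 18; Bi is in period 6, group 15.
Removing the outermost electron gets harder across a period and easier down a group.
Here both period and group differ, so the two effects have to be weighed against each other.
Se > Bi: relative to Bi, both the across-period and down-group shifts push Se's first ionization energy up.
Cl > Se: both effects reinforce here, so Cl is clearly the higher of the two.
Kr > Cl: the two effects oppose for this pair; the across-period effect wins (1351 vs 1251 kJ/mol).
For reference (kJ/mol): Cl 1251, Se 941, Kr 1351, Bi 703.
So from lowest to highest: Bi < Se < Cl < Kr.

Bi, Se, Cl, Kr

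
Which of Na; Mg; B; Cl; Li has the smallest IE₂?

Mg

Consider each +1 ion: Na⁺ is the bare [Ne] core; Mg⁺ still has 1 valence electron; B⁺ still has 2 valence electrons; Cl⁺ still has 6 valence electrons; Li⁺ is the bare [He] core.
Pulling an electron out of a noble-gas core costs far more than removing a remaining valence electron, so Na and Li sit at the high end of IE_2.
Valence configurations: Mg⁺ [Ne]3s¹, B⁺ [He]2s², Cl⁺ [Ne]3s²3p⁴.
Approximate IE_2 values (kJ/mol): Na 4562, Mg 1451, B 2427, Cl 2298, Li 7298.
Hence IE_2: Mg < Cl < B < Na < Li.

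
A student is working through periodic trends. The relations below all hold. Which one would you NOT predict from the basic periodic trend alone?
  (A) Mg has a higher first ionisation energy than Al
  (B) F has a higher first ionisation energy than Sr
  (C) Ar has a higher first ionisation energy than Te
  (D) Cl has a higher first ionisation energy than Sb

The general trend: first ionisation energy increases across a period and decreases down a group.
(A) Mg (period 3, group 2) vs Al (period 3, group 13): the stated order contradicts the simple trend.
(B) F (period 2, group 17) vs Sr (period 5, group 2): the stated order agrees with the simple trend.
(C) Ar (period 3, group 18) vs Te (period 5, group 16): the stated order agrees with the simple trend.
(D) Cl (period 3, group 17) vs Sb (period 5, group 15): the stated order agrees with the simple trend.
The exception is (A): Al's single 3p electron is easier to remove than one from Mg's filled 3s².

(A)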